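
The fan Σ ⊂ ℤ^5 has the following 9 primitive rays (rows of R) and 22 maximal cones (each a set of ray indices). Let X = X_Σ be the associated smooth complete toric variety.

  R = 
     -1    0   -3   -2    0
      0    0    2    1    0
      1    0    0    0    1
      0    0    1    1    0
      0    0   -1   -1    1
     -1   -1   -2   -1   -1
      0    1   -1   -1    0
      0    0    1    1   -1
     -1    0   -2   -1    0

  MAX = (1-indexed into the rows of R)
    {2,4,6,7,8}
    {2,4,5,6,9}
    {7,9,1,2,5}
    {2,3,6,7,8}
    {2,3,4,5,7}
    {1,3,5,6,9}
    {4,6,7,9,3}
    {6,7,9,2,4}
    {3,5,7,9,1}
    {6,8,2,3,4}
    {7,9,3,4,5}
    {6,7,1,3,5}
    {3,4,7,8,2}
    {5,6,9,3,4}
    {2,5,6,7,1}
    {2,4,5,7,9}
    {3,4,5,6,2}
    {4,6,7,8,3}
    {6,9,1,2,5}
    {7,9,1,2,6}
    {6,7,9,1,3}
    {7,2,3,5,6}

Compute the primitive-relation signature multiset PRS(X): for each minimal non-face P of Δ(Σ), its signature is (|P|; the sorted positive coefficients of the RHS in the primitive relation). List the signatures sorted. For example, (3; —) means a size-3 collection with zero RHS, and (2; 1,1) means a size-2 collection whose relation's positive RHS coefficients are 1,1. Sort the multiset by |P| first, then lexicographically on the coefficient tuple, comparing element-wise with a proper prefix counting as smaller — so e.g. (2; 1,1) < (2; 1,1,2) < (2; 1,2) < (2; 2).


9 collections generate NE(X_Σ); each relation:

  P = {5,8}:  v_{5} + v_{8} = 0  so sig = (2; —)
  P = {1,4}:  v_{1} + v_{4} = v_{9}  so sig = (2; 1)
  P = {1,8}:  v_{1} + v_{8} = v_{4} + v_{6} + v_{7}  so sig = (2; 1,1,1)
  P = {8,9}:  v_{8} + v_{9} = 2·v_{4} + v_{6} + v_{7}  so sig = (2; 1,1,2)
  P = {1,2,3}:  v_{1} + v_{2} + v_{3} = v_{5}  so sig = (3; 1)
  P = {2,3,9}:  v_{2} + v_{3} + v_{9} = v_{4} + v_{5}  so sig = (3; 1,1)
  P = {4,5,6,7}:  v_{4} + v_{5} + v_{6} + v_{7} = v_{1}  so sig = (4; 1)
  P = {5,6,7,9}:  v_{5} + v_{6} + v_{7} + v_{9} = 2·v_{1}  so sig = (4; 2)
  P = {2,3,4,6,7}:  v_{2} + v_{3} + v_{4} + v_{6} + v_{7} = 0  so sig = (5; —)

Hence PRS(X_Σ) =
{ (2; —),  (2; 1),  (2; 1,1,1),  (2; 1,1,2),  (3; 1),  (3; 1,1),  (4; 1),  (4; 2),  (5; —) }


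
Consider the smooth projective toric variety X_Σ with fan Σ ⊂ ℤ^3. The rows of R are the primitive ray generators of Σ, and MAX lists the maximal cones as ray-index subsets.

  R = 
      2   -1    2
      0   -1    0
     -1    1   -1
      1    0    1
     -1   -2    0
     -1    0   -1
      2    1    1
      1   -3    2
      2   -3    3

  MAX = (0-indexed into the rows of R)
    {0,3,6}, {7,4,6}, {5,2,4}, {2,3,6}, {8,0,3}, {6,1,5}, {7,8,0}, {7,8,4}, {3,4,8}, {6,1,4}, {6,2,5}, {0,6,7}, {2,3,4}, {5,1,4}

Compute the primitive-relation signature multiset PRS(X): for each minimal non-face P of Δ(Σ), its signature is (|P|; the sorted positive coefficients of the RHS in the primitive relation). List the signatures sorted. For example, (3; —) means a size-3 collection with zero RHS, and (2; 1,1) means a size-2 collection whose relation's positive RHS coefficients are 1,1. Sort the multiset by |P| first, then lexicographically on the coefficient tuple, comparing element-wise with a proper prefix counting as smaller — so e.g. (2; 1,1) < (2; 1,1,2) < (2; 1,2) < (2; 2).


18 collections generate NE(X_Σ); each relation:

  • {3,5}:  v_{3} + v_{5} = 0  →  sig = (2; —)
  • {0,2}:  v_{0} + v_{2} = v_{3}  →  sig = (2; 1)
  • {0,4}:  v_{0} + v_{4} = v_{7}  →  sig = (2; 1)
  • {1,2}:  v_{1} + v_{2} = v_{5}  →  sig = (2; 1)
  • {3,7}:  v_{3} + v_{7} = v_{8}  →  sig = (2; 1)
  • {5,8}:  v_{5} + v_{8} = v_{7}  →  sig = (2; 1)
  • {0,5}:  v_{0} + v_{5} = v_{4} + v_{6}  →  sig = (2; 1,1)
  • {1,3}:  v_{1} + v_{3} = v_{4} + v_{6}  →  sig = (2; 1,1)
  • {2,7}:  v_{2} + v_{7} = v_{3} + v_{4}  →  sig = (2; 1,1)
  • {1,8}:  v_{1} + v_{8} = v_{4} + v_{6} + v_{7}  →  sig = (2; 1,1,1)
  • {2,8}:  v_{2} + v_{8} = 2·v_{3} + v_{4}  →  sig = (2; 1,2)
  • {5,7}:  v_{5} + v_{7} = 2·v_{4} + v_{6}  →  sig = (2; 1,2)
  • {6,8}:  v_{6} + v_{8} = 2·v_{0}  →  sig = (2; 2)
  • {0,1}:  v_{0} + v_{1} = 2·v_{4} + 2·v_{6}  →  sig = (2; 2,2)
  • {1,7}:  v_{1} + v_{7} = 3·v_{4} + 2·v_{6}  →  sig = (2; 2,3)
  • {2,4,6}:  v_{2} + v_{4} + v_{6} = 0  →  sig = (3; —)
  • {3,4,6}:  v_{3} + v_{4} + v_{6} = v_{0}  →  sig = (3; 1)
  • {4,5,6}:  v_{4} + v_{5} + v_{6} = v_{1}  →  sig = (3; 1)

so the primitive-relation signature multiset is
{ (2; —),  (2; 1) ×5,  (2; 1,1) ×3,  (2; 1,1,1),  (2; 1,2) ×2,  (2; 2),  (2; 2,2),  (2; 2,3),  (3; —),  (3; 1) ×2 }


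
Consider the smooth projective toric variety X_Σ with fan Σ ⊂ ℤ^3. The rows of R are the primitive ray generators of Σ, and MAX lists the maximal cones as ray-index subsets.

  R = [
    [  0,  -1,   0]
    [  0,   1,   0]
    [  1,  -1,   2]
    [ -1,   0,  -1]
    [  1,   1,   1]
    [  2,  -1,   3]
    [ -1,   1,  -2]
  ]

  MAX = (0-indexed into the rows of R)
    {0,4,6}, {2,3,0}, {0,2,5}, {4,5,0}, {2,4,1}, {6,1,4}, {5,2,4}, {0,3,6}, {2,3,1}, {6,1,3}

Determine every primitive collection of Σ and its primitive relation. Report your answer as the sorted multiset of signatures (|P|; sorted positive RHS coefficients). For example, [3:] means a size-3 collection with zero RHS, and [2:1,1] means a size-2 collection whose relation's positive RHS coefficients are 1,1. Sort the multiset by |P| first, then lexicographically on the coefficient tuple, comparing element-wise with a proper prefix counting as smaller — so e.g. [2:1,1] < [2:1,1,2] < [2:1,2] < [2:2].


|primitive collections| = 7. Relations:

  {0,1}:  v_{0} + v_{1} = 0  →  sig = [2:]
  {2,6}:  v_{2} + v_{6} = 0  →  sig = [2:]
  {3,4}:  v_{3} + v_{4} = v_{1}  →  sig = [2:1]
  {3,5}:  v_{3} + v_{5} = v_{2}  →  sig = [2:1]
  {1,5}:  v_{1} + v_{5} = v_{2} + v_{4}  →  sig = [2:1,1]
  {5,6}:  v_{5} + v_{6} = v_{0} + v_{4}  →  sig = [2:1,1]
  {0,2,4}:  v_{0} + v_{2} + v_{4} = v_{5}  →  sig = [3:1]

so the primitive-relation signature multiset is
{ [2:] ×2,  [2:1] ×2,  [2:1,1] ×2,  [3:1] }


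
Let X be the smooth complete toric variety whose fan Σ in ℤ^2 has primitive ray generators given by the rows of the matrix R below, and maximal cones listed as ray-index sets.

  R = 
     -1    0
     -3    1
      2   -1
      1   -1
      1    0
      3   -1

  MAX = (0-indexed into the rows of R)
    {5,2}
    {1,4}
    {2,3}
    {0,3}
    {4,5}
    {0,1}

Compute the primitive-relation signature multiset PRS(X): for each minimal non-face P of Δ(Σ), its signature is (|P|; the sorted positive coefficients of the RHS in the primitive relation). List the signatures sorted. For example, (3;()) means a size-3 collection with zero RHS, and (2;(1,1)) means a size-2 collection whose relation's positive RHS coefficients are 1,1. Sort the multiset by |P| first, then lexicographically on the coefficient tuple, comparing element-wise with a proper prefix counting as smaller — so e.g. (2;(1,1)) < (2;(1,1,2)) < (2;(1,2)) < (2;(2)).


Minimal non-faces — 9 found among 6 rays, 6 max cones:

  P = {0,4}:  v_{0} + v_{4} = 0 ; sig = (2;())
  P = {1,5}:  v_{1} + v_{5} = 0 ; sig = (2;())
  P = {0,2}:  v_{0} + v_{2} = v_{3} ; sig = (2;(1))
  P = {0,5}:  v_{0} + v_{5} = v_{2} ; sig = (2;(1))
  P = {1,2}:  v_{1} + v_{2} = v_{0} ; sig = (2;(1))
  P = {2,4}:  v_{2} + v_{4} = v_{5} ; sig = (2;(1))
  P = {3,4}:  v_{3} + v_{4} = v_{2} ; sig = (2;(1))
  P = {1,3}:  v_{1} + v_{3} = 2·v_{0} ; sig = (2;(2))
  P = {3,5}:  v_{3} + v_{5} = 2·v_{2} ; sig = (2;(2))

so the primitive-relation signature multiset is
    |P|=2: 9 collections, coeffs (), (), (1), (1), (1), (1), (1), (2), (2)


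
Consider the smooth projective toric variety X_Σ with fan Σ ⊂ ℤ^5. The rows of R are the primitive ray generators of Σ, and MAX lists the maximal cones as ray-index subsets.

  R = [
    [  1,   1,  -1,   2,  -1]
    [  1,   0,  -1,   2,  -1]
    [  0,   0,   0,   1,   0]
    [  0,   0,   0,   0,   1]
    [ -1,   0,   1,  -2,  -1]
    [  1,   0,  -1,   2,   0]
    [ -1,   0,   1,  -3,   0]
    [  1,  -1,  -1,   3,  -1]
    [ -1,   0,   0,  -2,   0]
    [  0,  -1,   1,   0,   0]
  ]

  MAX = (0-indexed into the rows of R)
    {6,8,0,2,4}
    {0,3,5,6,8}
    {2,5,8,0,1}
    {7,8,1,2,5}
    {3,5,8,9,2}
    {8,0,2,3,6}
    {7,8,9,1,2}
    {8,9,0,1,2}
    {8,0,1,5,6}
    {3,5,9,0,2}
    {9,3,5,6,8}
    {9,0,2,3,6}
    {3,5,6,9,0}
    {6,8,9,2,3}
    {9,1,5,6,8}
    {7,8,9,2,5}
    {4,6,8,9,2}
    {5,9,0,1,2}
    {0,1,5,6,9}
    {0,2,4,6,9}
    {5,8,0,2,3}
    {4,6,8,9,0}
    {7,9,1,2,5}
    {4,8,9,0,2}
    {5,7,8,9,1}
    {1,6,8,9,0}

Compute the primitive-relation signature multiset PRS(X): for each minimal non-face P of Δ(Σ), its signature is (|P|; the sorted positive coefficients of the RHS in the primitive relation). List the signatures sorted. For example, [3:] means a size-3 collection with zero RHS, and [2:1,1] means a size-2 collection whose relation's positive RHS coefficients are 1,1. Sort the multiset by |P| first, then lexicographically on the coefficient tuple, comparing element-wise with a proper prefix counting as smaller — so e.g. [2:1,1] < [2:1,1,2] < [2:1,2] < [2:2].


Σ has 14 primitive collections:

  • {1,3}:  v_{1} + v_{3} = v_{5} — sig = [2:1]
  • {3,4}:  v_{3} + v_{4} = v_{2} + v_{6} — sig = [2:1,1]
  • {4,5}:  v_{4} + v_{5} = v_{0} + v_{8} + v_{9} — sig = [2:1,1,1]
  • {6,7}:  v_{6} + v_{7} = v_{1} + v_{8} + v_{9} — sig = [2:1,1,1]
  • {3,7}:  v_{3} + v_{7} = v_{2} + 2·v_{5} + v_{8} + v_{9} — sig = [2:1,1,1,2]
  • {4,7}:  v_{4} + v_{7} = v_{0} + v_{1} + v_{2} + 2·v_{8} + 2·v_{9} — sig = [2:1,1,1,2,2]
  • {0,7}:  v_{0} + v_{7} = 2·v_{1} + v_{2} — sig = [2:1,2]
  • {1,4}:  v_{1} + v_{4} = 2·v_{0} + 2·v_{8} + 2·v_{9} — sig = [2:2,2,2]
  • {2,5,6}:  v_{2} + v_{5} + v_{6} = 0 — sig = [3:]
  • {1,2,6}:  v_{1} + v_{2} + v_{6} = v_{0} + v_{8} + v_{9} — sig = [3:1,1,1]
  • {0,3,8,9}:  v_{0} + v_{3} + v_{8} + v_{9} = 0 — sig = [4:]
  • {0,5,8,9}:  v_{0} + v_{5} + v_{8} + v_{9} = v_{1} — sig = [4:1]
  • {0,2,6,8,9}:  v_{0} + v_{2} + v_{6} + v_{8} + v_{9} = v_{4} — sig = [5:1]
  • {1,2,5,8,9}:  v_{1} + v_{2} + v_{5} + v_{8} + v_{9} = v_{7} — sig = [5:1]

so the primitive-relation signature multiset is
    |P|=2: 8 collections, coeffs (1), (1,1), (1,1,1), (1,1,1), (1,1,1,2), (1,1,1,2,2), (1,2), (2,2,2)
    |P|=3: 2 collections, coeffs (), (1,1,1)
    |P|=4: 2 collections, coeffs (), (1)
    |P|=5: 2 collections, coeffs (1), (1)


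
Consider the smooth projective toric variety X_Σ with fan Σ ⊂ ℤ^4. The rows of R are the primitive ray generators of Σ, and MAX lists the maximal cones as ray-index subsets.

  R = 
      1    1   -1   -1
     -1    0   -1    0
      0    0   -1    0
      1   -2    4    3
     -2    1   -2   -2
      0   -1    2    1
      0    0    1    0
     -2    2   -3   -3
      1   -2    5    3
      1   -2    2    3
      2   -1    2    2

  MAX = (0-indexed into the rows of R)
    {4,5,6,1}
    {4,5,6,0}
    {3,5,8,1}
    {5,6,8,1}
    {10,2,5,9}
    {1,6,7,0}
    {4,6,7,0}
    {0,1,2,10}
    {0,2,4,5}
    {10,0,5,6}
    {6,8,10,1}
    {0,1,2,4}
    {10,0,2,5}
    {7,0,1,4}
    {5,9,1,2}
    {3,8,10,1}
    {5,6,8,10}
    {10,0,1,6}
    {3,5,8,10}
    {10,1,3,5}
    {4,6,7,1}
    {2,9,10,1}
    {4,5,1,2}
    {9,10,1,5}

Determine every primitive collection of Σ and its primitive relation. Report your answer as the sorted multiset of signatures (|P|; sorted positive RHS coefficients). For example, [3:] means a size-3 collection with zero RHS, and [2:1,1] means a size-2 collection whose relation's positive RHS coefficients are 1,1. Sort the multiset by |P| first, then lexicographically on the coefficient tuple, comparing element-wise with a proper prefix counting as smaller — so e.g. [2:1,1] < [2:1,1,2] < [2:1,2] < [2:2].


Σ has 25 primitive collections:

  • {2,6}:  v_{2} + v_{6} = 0 — sig = [2:]
  • {4,10}:  v_{4} + v_{10} = 0 — sig = [2:]
  • {2,8}:  v_{2} + v_{8} = v_{3} — sig = [2:1]
  • {3,6}:  v_{3} + v_{6} = v_{8} — sig = [2:1]
  • {7,9}:  v_{7} + v_{9} = v_{1} — sig = [2:1]
  • {0,3}:  v_{0} + v_{3} = v_{6} + v_{10} — sig = [2:1,1]
  • {0,9}:  v_{0} + v_{9} = v_{2} + v_{10} — sig = [2:1,1]
  • {5,7}:  v_{5} + v_{7} = v_{4} + v_{6} — sig = [2:1,1]
  • {2,3}:  v_{2} + v_{3} = v_{1} + v_{5} + v_{10} — sig = [2:1,1,1]
  • {2,7}:  v_{2} + v_{7} = v_{0} + v_{1} + v_{4} — sig = [2:1,1,1]
  • {3,4}:  v_{3} + v_{4} = v_{1} + v_{5} + v_{6} — sig = [2:1,1,1]
  • {4,9}:  v_{4} + v_{9} = v_{1} + v_{2} + v_{5} — sig = [2:1,1,1]
  • {6,9}:  v_{6} + v_{9} = v_{1} + v_{5} + v_{10} — sig = [2:1,1,1]
  • {7,10}:  v_{7} + v_{10} = v_{0} + v_{1} + v_{6} — sig = [2:1,1,1]
  • {8,9}:  v_{8} + v_{9} = v_{1} + v_{3} + v_{5} + v_{10} — sig = [2:1,1,1,1]
  • {4,8}:  v_{4} + v_{8} = v_{1} + v_{5} + 2·v_{6} — sig = [2:1,1,2]
  • {0,8}:  v_{0} + v_{8} = 2·v_{6} + v_{10} — sig = [2:1,2]
  • {3,7}:  v_{3} + v_{7} = v_{1} + 2·v_{6} — sig = [2:1,2]
  • {7,8}:  v_{7} + v_{8} = v_{1} + 3·v_{6} — sig = [2:1,3]
  • {3,9}:  v_{3} + v_{9} = 2·v_{1} + 2·v_{5} + 2·v_{10} — sig = [2:2,2,2]
  • {0,1,5}:  v_{0} + v_{1} + v_{5} = 0 — sig = [3:]
  • {0,1,4,6}:  v_{0} + v_{1} + v_{4} + v_{6} = v_{7} — sig = [4:1]
  • {1,2,5,10}:  v_{1} + v_{2} + v_{5} + v_{10} = v_{9} — sig = [4:1]
  • {1,5,6,10}:  v_{1} + v_{5} + v_{6} + v_{10} = v_{3} — sig = [4:1]
  • {1,5,8,10}:  v_{1} + v_{5} + v_{8} + v_{10} = 2·v_{3} — sig = [4:2]

Signatures (|P|; sorted positive RHS coefficients), sorted:
{ [2:] ×2,  [2:1] ×3,  [2:1,1] ×3,  [2:1,1,1] ×6,  [2:1,1,1,1],  [2:1,1,2],  [2:1,2] ×2,  [2:1,3],  [2:2,2,2],  [3:],  [4:1] ×3,  [4:2] }


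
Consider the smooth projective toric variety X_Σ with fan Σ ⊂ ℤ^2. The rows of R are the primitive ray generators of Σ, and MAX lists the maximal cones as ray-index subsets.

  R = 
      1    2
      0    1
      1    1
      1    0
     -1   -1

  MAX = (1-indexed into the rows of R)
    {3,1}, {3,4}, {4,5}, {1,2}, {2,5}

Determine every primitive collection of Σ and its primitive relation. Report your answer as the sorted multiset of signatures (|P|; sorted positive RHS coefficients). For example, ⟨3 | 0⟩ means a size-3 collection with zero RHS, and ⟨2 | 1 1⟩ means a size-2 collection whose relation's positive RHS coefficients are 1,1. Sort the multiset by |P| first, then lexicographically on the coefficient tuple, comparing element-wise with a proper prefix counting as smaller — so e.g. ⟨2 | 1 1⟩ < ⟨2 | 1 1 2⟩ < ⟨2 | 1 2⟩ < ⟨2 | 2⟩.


Primitive collections (5):

  P = {3,5}:  v_{3} + v_{5} = 0  →  sig = ⟨2 | 0⟩
  P = {1,5}:  v_{1} + v_{5} = v_{2}  →  sig = ⟨2 | 1⟩
  P = {2,3}:  v_{2} + v_{3} = v_{1}  →  sig = ⟨2 | 1⟩
  P = {2,4}:  v_{2} + v_{4} = v_{3}  →  sig = ⟨2 | 1⟩
  P = {1,4}:  v_{1} + v_{4} = 2·v_{3}  →  sig = ⟨2 | 2⟩

Sorted signature multiset PRS(X):
{ ⟨2 | 0⟩,  ⟨2 | 1⟩ ×3,  ⟨2 | 2⟩ }


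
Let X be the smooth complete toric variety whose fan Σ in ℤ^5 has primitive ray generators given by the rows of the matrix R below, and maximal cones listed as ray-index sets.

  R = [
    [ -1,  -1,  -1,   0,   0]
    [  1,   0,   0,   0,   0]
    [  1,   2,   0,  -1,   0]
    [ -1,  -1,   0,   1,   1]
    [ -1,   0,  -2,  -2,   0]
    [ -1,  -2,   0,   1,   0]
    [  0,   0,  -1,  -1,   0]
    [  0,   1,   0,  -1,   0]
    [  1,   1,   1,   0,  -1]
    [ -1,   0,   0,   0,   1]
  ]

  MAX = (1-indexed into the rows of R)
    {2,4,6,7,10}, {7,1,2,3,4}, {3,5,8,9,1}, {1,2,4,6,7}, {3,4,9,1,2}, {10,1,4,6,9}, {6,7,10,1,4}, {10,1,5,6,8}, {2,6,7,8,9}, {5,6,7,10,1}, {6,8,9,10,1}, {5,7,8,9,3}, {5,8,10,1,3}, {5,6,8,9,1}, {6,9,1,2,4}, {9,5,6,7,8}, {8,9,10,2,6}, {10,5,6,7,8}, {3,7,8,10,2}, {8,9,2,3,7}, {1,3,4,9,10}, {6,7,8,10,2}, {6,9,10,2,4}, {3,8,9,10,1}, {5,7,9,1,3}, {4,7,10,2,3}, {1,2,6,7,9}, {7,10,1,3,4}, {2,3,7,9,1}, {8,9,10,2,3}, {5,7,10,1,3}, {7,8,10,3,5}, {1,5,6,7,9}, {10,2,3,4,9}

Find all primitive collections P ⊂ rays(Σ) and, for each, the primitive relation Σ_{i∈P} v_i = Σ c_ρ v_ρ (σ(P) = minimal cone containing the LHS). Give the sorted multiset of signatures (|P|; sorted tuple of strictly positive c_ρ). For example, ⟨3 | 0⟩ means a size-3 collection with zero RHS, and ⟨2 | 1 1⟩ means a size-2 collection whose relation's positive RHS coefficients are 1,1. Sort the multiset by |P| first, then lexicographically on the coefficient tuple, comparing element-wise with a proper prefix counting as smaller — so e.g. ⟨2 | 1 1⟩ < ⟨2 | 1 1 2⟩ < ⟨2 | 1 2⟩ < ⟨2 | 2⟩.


Minimal non-faces — 10 found among 10 rays, 34 max cones:

  {3,6}:  v_{3} + v_{6} = 0 ; sig = ⟨2 | 0⟩
  {4,8}:  v_{4} + v_{8} = v_{10} ; sig = ⟨2 | 1⟩
  {4,5}:  v_{4} + v_{5} = v_{1} + v_{7} + v_{10} ; sig = ⟨2 | 1 1 1⟩
  {2,5}:  v_{2} + v_{5} = 2·v_{7} ; sig = ⟨2 | 2⟩
  {4,7,9}:  v_{4} + v_{7} + v_{9} = 0 ; sig = ⟨3 | 0⟩
  {1,2,8}:  v_{1} + v_{2} + v_{8} = v_{7} ; sig = ⟨3 | 1⟩
  {1,7,8}:  v_{1} + v_{7} + v_{8} = v_{5} ; sig = ⟨3 | 1⟩
  {7,9,10}:  v_{7} + v_{9} + v_{10} = v_{8} ; sig = ⟨3 | 1⟩
  {1,2,10}:  v_{1} + v_{2} + v_{10} = v_{4} + v_{7} ; sig = ⟨3 | 1 1⟩
  {5,9,10}:  v_{5} + v_{9} + v_{10} = v_{1} + 2·v_{8} ; sig = ⟨3 | 1 2⟩

Signatures (|P|; sorted positive RHS coefficients), sorted:
    |P|=2: 4 collections, coeffs (), (1), (1,1,1), (2)
    |P|=3: 6 collections, coeffs (), (1), (1), (1), (1,1), (1,2)


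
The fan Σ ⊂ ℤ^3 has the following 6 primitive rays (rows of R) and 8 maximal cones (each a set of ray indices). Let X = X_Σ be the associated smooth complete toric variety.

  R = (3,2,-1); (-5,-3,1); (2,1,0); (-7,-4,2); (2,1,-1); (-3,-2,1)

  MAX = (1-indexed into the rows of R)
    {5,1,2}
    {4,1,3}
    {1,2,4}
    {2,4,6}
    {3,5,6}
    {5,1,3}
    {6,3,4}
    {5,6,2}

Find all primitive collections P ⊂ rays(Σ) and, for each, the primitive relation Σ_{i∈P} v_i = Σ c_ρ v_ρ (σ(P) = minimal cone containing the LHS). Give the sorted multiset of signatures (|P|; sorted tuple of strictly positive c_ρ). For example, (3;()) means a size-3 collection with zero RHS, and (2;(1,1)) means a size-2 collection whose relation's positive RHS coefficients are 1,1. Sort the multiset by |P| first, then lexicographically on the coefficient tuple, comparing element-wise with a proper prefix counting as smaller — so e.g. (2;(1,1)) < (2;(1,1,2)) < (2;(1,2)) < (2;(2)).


Minimal non-faces — 3 found among 6 rays, 8 max cones:

  P = {1,6}:  v_{1} + v_{6} = 0  so sig = (2;())
  P = {2,3}:  v_{2} + v_{3} = v_{6}  so sig = (2;(1))
  P = {4,5}:  v_{4} + v_{5} = v_{2}  so sig = (2;(1))

Signatures (|P|; sorted positive RHS coefficients), sorted:
[(2;()), (2;(1)), (2;(1))]


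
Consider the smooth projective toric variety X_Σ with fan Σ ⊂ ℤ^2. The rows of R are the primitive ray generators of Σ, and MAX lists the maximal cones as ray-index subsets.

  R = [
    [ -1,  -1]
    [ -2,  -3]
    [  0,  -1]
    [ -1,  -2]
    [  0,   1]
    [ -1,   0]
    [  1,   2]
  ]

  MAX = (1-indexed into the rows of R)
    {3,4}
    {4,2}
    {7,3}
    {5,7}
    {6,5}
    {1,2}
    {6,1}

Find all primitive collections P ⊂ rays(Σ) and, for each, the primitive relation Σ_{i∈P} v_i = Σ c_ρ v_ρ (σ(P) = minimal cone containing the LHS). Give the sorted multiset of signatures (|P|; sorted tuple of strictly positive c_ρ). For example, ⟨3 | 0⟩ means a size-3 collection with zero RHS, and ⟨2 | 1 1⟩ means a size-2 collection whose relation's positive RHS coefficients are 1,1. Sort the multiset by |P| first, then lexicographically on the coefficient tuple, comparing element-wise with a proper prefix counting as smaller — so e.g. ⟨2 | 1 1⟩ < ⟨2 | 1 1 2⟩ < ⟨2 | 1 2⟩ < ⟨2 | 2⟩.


|primitive collections| = 14. Relations:

  P={3,5}:  v_{3} + v_{5} = 0  ⇒ sig = ⟨2 | 0⟩
  P={4,7}:  v_{4} + v_{7} = 0  ⇒ sig = ⟨2 | 0⟩
  P={1,3}:  v_{1} + v_{3} = v_{4}  ⇒ sig = ⟨2 | 1⟩
  P={1,4}:  v_{1} + v_{4} = v_{2}  ⇒ sig = ⟨2 | 1⟩
  P={1,5}:  v_{1} + v_{5} = v_{6}  ⇒ sig = ⟨2 | 1⟩
  P={1,7}:  v_{1} + v_{7} = v_{5}  ⇒ sig = ⟨2 | 1⟩
  P={2,7}:  v_{2} + v_{7} = v_{1}  ⇒ sig = ⟨2 | 1⟩
  P={3,6}:  v_{3} + v_{6} = v_{1}  ⇒ sig = ⟨2 | 1⟩
  P={4,5}:  v_{4} + v_{5} = v_{1}  ⇒ sig = ⟨2 | 1⟩
  P={2,3}:  v_{2} + v_{3} = 2·v_{4}  ⇒ sig = ⟨2 | 2⟩
  P={2,5}:  v_{2} + v_{5} = 2·v_{1}  ⇒ sig = ⟨2 | 2⟩
  P={4,6}:  v_{4} + v_{6} = 2·v_{1}  ⇒ sig = ⟨2 | 2⟩
  P={6,7}:  v_{6} + v_{7} = 2·v_{5}  ⇒ sig = ⟨2 | 2⟩
  P={2,6}:  v_{2} + v_{6} = 3·v_{1}  ⇒ sig = ⟨2 | 3⟩

Sorted signature multiset PRS(X):
    |P|=2: 14 collections, coeffs (), (), (1), (1), (1), (1), (1), (1), (1), (2), (2), (2), (2), (3)


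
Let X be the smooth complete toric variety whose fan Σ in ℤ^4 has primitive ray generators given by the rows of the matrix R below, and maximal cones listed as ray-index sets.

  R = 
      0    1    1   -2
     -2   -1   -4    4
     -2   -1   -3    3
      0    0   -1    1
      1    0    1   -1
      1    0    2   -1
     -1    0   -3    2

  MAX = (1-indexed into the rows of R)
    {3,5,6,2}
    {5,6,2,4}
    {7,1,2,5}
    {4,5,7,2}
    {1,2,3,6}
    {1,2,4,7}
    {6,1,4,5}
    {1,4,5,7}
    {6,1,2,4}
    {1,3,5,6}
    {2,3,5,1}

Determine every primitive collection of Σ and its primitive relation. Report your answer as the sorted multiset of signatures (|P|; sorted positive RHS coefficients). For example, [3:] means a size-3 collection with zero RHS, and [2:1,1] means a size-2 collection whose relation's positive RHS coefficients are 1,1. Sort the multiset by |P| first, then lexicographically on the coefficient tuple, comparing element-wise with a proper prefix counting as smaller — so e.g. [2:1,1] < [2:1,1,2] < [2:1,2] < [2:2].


Minimal non-faces — 5 found among 7 rays, 11 max cones:

  {3,4}:  v_{3} + v_{4} = v_{2}  ⟹  sig = [2:1]
  {6,7}:  v_{6} + v_{7} = v_{4}  ⟹  sig = [2:1]
  {3,7}:  v_{3} + v_{7} = v_{1} + 2·v_{2} + v_{5}  ⟹  sig = [2:1,1,2]
  {1,2,5,6}:  v_{1} + v_{2} + v_{5} + v_{6} = 0  ⟹  sig = [4:]
  {1,2,4,5}:  v_{1} + v_{2} + v_{4} + v_{5} = v_{7}  ⟹  sig = [4:1]

Sorted signature multiset PRS(X):
{ [2:1] ×2,  [2:1,1,2],  [4:],  [4:1] }


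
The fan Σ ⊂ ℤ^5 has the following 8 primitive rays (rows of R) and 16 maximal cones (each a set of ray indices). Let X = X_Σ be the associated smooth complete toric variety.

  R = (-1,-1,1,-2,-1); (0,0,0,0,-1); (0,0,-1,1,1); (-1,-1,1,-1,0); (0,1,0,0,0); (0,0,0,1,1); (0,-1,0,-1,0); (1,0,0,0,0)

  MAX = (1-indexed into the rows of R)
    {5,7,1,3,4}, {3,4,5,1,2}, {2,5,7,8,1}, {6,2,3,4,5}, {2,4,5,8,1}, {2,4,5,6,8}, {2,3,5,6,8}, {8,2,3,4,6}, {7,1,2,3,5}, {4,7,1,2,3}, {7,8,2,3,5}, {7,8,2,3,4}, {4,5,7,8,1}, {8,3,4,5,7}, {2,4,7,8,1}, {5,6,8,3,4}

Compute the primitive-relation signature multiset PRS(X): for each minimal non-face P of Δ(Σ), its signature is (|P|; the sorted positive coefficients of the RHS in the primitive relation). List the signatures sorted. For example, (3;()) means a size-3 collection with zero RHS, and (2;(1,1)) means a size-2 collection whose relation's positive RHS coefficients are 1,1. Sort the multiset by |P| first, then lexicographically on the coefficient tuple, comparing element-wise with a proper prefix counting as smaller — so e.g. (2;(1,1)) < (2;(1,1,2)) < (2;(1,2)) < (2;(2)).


Σ has 5 primitive collections:

  {1,6}:  v_{1} + v_{6} = v_{4}  ⟹  sig = (2;(1))
  {6,7}:  v_{6} + v_{7} = v_{3} + v_{4} + v_{8}  ⟹  sig = (2;(1,1,1))
  {1,3,8}:  v_{1} + v_{3} + v_{8} = v_{7}  ⟹  sig = (3;(1))
  {2,4,5,7}:  v_{2} + v_{4} + v_{5} + v_{7} = v_{1}  ⟹  sig = (4;(1))
  {2,3,4,5,8}:  v_{2} + v_{3} + v_{4} + v_{5} + v_{8} = 0  ⟹  sig = (5;())

so the primitive-relation signature multiset is
[(2;(1)), (2;(1,1,1)), (3;(1)), (4;(1)), (5;())]


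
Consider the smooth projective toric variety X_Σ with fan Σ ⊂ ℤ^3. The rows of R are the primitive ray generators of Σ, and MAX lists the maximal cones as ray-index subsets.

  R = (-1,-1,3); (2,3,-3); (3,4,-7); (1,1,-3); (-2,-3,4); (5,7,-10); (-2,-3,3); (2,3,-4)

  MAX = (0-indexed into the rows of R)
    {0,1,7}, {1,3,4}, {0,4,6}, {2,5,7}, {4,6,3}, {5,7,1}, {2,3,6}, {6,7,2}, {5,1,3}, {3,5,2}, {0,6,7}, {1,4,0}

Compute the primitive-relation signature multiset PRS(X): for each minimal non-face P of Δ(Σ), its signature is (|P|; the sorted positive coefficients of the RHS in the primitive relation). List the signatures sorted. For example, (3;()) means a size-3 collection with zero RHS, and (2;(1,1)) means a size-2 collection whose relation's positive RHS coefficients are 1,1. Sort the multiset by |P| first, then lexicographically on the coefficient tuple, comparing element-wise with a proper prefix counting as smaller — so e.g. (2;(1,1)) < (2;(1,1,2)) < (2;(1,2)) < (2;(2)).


|primitive collections| = 10. Relations:

  P={0,3}:  v_{0} + v_{3} = 0 ; sig = (2;())
  P={1,6}:  v_{1} + v_{6} = 0 ; sig = (2;())
  P={4,7}:  v_{4} + v_{7} = 0 ; sig = (2;())
  P={0,2}:  v_{0} + v_{2} = v_{7} ; sig = (2;(1))
  P={1,2}:  v_{1} + v_{2} = v_{5} ; sig = (2;(1))
  P={2,4}:  v_{2} + v_{4} = v_{3} ; sig = (2;(1))
  P={3,7}:  v_{3} + v_{7} = v_{2} ; sig = (2;(1))
  P={5,6}:  v_{5} + v_{6} = v_{2} ; sig = (2;(1))
  P={0,5}:  v_{0} + v_{5} = v_{1} + v_{7} ; sig = (2;(1,1))
  P={4,5}:  v_{4} + v_{5} = v_{1} + v_{3} ; sig = (2;(1,1))

so the primitive-relation signature multiset is
    |P|=2: 10 collections, coeffs (), (), (), (1), (1), (1), (1), (1), (1,1), (1,1)


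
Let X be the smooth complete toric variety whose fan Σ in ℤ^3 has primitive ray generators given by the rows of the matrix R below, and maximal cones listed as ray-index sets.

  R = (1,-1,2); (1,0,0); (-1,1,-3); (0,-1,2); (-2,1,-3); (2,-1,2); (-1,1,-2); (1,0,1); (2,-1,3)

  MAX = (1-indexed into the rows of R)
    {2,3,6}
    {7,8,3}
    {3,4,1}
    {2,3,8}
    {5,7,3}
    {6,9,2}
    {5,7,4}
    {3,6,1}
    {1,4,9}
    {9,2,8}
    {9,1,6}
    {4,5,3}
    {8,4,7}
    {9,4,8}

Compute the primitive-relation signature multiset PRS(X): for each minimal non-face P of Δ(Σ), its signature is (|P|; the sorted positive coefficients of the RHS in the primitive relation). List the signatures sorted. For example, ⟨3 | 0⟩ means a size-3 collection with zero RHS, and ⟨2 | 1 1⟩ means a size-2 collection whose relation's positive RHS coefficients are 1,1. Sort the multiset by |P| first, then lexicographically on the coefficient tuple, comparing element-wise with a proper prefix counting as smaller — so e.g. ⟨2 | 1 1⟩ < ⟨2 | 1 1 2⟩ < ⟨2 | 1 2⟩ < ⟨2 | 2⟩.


Δ(Σ) — 9 vertices, 17 min non-faces:

  {1,7}:  v_{1} + v_{7} = 0 — sig = ⟨2 | 0⟩
  {5,9}:  v_{5} + v_{9} = 0 — sig = ⟨2 | 0⟩
  {1,2}:  v_{1} + v_{2} = v_{6} — sig = ⟨2 | 1⟩
  {1,8}:  v_{1} + v_{8} = v_{9} — sig = ⟨2 | 1⟩
  {2,4}:  v_{2} + v_{4} = v_{1} — sig = ⟨2 | 1⟩
  {2,5}:  v_{2} + v_{5} = v_{3} — sig = ⟨2 | 1⟩
  {3,9}:  v_{3} + v_{9} = v_{2} — sig = ⟨2 | 1⟩
  {5,8}:  v_{5} + v_{8} = v_{7} — sig = ⟨2 | 1⟩
  {6,7}:  v_{6} + v_{7} = v_{2} — sig = ⟨2 | 1⟩
  {7,9}:  v_{7} + v_{9} = v_{8} — sig = ⟨2 | 1⟩
  {1,5}:  v_{1} + v_{5} = v_{3} + v_{4} — sig = ⟨2 | 1 1⟩
  {2,7}:  v_{2} + v_{7} = v_{3} + v_{8} — sig = ⟨2 | 1 1⟩
  {5,6}:  v_{5} + v_{6} = v_{1} + v_{3} — sig = ⟨2 | 1 1⟩
  {6,8}:  v_{6} + v_{8} = v_{2} + v_{9} — sig = ⟨2 | 1 1⟩
  {4,6}:  v_{4} + v_{6} = 2·v_{1} — sig = ⟨2 | 2⟩
  {3,4,8}:  v_{3} + v_{4} + v_{8} = 0 — sig = ⟨3 | 0⟩
  {3,4,7}:  v_{3} + v_{4} + v_{7} = v_{5} — sig = ⟨3 | 1⟩

Hence PRS(X_Σ) =
{ ⟨2 | 0⟩ ×2,  ⟨2 | 1⟩ ×8,  ⟨2 | 1 1⟩ ×4,  ⟨2 | 2⟩,  ⟨3 | 0⟩,  ⟨3 | 1⟩ }


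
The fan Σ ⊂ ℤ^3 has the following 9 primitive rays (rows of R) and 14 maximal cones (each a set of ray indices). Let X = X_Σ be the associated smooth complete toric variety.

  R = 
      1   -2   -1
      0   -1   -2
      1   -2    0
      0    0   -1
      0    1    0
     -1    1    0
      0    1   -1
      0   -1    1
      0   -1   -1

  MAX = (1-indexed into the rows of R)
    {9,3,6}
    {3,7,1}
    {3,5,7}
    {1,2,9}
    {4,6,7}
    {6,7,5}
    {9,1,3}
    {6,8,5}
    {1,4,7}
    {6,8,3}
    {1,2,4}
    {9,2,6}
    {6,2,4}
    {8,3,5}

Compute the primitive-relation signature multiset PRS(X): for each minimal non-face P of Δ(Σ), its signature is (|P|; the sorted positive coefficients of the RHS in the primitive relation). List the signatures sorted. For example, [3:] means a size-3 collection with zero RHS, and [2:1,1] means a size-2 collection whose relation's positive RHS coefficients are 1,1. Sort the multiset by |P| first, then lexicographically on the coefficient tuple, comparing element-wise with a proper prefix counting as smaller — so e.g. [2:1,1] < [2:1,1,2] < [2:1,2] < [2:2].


17 collections generate NE(X_Σ); each relation:

  {7,8}:  v_{7} + v_{8} = 0  ⇒ sig = [2:]
  {1,6}:  v_{1} + v_{6} = v_{9}  ⇒ sig = [2:1]
  {3,4}:  v_{3} + v_{4} = v_{1}  ⇒ sig = [2:1]
  {4,5}:  v_{4} + v_{5} = v_{7}  ⇒ sig = [2:1]
  {4,9}:  v_{4} + v_{9} = v_{2}  ⇒ sig = [2:1]
  {5,9}:  v_{5} + v_{9} = v_{4}  ⇒ sig = [2:1]
  {1,5}:  v_{1} + v_{5} = v_{3} + v_{7}  ⇒ sig = [2:1,1]
  {2,3}:  v_{2} + v_{3} = v_{1} + v_{9}  ⇒ sig = [2:1,1]
  {4,8}:  v_{4} + v_{8} = v_{3} + v_{6}  ⇒ sig = [2:1,1]
  {2,8}:  v_{2} + v_{8} = v_{3} + v_{6} + v_{9}  ⇒ sig = [2:1,1,1]
  {1,8}:  v_{1} + v_{8} = 2·v_{3} + v_{6}  ⇒ sig = [2:1,2]
  {2,5}:  v_{2} + v_{5} = 2·v_{4}  ⇒ sig = [2:2]
  {7,9}:  v_{7} + v_{9} = 2·v_{4}  ⇒ sig = [2:2]
  {8,9}:  v_{8} + v_{9} = 2·v_{3} + 2·v_{6}  ⇒ sig = [2:2,2]
  {2,7}:  v_{2} + v_{7} = 3·v_{4}  ⇒ sig = [2:3]
  {3,5,6}:  v_{3} + v_{5} + v_{6} = 0  ⇒ sig = [3:]
  {3,6,7}:  v_{3} + v_{6} + v_{7} = v_{4}  ⇒ sig = [3:1]

Signatures (|P|; sorted positive RHS coefficients), sorted:
    |P|=2: 15 collections, coeffs (), (1), (1), (1), (1), (1), (1,1), (1,1), (1,1), (1,1,1), (1,2), (2), (2), (2,2), (3)
    |P|=3: 2 collections, coeffs (), (1)


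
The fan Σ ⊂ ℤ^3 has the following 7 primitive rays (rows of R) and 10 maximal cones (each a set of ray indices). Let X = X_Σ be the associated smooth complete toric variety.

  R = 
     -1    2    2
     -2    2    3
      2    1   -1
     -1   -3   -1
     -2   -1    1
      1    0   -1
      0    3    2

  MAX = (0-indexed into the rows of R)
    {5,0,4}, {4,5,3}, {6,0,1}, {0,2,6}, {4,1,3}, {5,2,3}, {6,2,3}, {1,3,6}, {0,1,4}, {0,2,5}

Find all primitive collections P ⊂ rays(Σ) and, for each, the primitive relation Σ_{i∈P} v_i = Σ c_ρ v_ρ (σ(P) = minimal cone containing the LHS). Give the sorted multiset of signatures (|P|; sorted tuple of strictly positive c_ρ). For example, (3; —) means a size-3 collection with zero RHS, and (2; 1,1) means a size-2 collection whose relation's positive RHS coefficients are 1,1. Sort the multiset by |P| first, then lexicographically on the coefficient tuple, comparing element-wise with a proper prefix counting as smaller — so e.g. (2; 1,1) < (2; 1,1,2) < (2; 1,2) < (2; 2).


Primitive collections (6):

  {2,4}:  v_{2} + v_{4} = 0 ; sig = (2; —)
  {0,3}:  v_{0} + v_{3} = v_{4} ; sig = (2; 1)
  {1,2}:  v_{1} + v_{2} = v_{6} ; sig = (2; 1)
  {1,5}:  v_{1} + v_{5} = v_{0} ; sig = (2; 1)
  {4,6}:  v_{4} + v_{6} = v_{1} ; sig = (2; 1)
  {5,6}:  v_{5} + v_{6} = v_{0} + v_{2} ; sig = (2; 1,1)

Hence PRS(X_Σ) =
[(2; —), (2; 1), (2; 1), (2; 1), (2; 1), (2; 1,1)]


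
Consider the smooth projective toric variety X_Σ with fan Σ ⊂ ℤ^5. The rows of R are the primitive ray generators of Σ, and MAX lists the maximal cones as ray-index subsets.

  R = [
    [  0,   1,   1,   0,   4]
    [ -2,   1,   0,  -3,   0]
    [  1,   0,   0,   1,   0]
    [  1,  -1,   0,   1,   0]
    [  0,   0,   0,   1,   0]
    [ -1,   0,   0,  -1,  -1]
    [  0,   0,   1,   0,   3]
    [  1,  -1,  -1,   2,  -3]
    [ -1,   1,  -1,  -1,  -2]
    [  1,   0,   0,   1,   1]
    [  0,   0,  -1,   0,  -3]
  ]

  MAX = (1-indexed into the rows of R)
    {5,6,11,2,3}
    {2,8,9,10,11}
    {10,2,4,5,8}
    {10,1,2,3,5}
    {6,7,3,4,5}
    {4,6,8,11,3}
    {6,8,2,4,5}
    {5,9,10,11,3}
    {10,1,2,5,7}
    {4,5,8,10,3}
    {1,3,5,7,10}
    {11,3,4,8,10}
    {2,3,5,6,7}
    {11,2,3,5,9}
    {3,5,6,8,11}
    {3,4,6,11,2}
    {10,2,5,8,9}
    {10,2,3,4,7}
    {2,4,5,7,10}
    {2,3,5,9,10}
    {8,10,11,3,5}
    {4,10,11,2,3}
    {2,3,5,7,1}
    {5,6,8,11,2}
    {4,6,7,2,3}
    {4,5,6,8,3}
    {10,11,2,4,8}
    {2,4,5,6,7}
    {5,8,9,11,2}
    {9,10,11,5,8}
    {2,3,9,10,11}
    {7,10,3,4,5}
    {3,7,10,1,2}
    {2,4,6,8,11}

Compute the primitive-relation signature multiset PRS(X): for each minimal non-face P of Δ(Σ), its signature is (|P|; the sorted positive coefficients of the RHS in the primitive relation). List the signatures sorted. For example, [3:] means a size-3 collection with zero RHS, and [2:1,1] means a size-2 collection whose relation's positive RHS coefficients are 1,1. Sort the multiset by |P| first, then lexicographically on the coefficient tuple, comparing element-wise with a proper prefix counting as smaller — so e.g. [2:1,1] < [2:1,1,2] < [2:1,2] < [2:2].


Δ(Σ) — 11 vertices, 17 min non-faces:

  P = {6,10}:  v_{6} + v_{10} = 0 — sig = [2:]
  P = {7,11}:  v_{7} + v_{11} = 0 — sig = [2:]
  P = {1,4}:  v_{1} + v_{4} = v_{7} + v_{10} — sig = [2:1,1]
  P = {1,8}:  v_{1} + v_{8} = v_{5} + v_{10} — sig = [2:1,1]
  P = {7,8}:  v_{7} + v_{8} = v_{4} + v_{5} — sig = [2:1,1]
  P = {4,9}:  v_{4} + v_{9} = v_{2} + v_{8} + v_{10} — sig = [2:1,1,1]
  P = {6,9}:  v_{6} + v_{9} = v_{2} + v_{5} + v_{11} — sig = [2:1,1,1]
  P = {7,9}:  v_{7} + v_{9} = v_{2} + v_{5} + v_{10} — sig = [2:1,1,1]
  P = {1,6}:  v_{1} + v_{6} = v_{2} + v_{3} + v_{5} + v_{7} — sig = [2:1,1,1,1]
  P = {1,11}:  v_{1} + v_{11} = v_{2} + v_{3} + v_{5} + v_{10} — sig = [2:1,1,1,1]
  P = {1,9}:  v_{1} + v_{9} = 2·v_{2} + v_{3} + 2·v_{5} + 2·v_{10} — sig = [2:1,2,2,2]
  P = {2,3,8}:  v_{2} + v_{3} + v_{8} = v_{11} — sig = [3:1]
  P = {4,5,11}:  v_{4} + v_{5} + v_{11} = v_{8} — sig = [3:1]
  P = {3,8,9}:  v_{3} + v_{8} + v_{9} = v_{5} + v_{10} + 2·v_{11} — sig = [3:1,1,2]
  P = {2,3,4,5}:  v_{2} + v_{3} + v_{4} + v_{5} = 0 — sig = [4:]
  P = {2,5,10,11}:  v_{2} + v_{5} + v_{10} + v_{11} = v_{9} — sig = [4:1]
  P = {2,3,5,7,10}:  v_{2} + v_{3} + v_{5} + v_{7} + v_{10} = v_{1} — sig = [5:1]

Hence PRS(X_Σ) =
    |P|=2: 11 collections, coeffs (), (), (1,1), (1,1), (1,1), (1,1,1), (1,1,1), (1,1,1), (1,1,1,1), (1,1,1,1), (1,2,2,2)
    |P|=3: 3 collections, coeffs (1), (1), (1,1,2)
    |P|=4: 2 collections, coeffs (), (1)
    |P|=5: 1 collection, coeffs (1)


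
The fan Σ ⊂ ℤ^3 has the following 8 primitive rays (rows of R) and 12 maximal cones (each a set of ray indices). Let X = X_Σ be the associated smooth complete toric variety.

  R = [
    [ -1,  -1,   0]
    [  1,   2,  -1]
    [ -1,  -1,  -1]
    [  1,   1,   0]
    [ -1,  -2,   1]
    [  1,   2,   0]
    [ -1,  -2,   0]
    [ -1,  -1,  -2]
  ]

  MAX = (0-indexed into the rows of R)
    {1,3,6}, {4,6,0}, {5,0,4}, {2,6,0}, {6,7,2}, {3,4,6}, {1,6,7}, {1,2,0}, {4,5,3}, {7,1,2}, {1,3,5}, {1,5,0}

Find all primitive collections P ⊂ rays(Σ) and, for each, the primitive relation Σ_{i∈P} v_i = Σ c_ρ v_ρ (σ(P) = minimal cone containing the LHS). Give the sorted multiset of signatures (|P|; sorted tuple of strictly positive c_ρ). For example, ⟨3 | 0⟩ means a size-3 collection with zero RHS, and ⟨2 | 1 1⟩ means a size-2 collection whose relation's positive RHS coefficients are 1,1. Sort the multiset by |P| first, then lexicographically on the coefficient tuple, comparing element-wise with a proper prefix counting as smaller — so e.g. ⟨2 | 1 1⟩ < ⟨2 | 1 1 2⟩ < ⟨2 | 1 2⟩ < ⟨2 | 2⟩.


Δ(Σ) — 8 vertices, 12 min non-faces:

  • {0,3}:  v_{0} + v_{3} = 0  ⟹  sig = ⟨2 | 0⟩
  • {1,4}:  v_{1} + v_{4} = 0  ⟹  sig = ⟨2 | 0⟩
  • {5,6}:  v_{5} + v_{6} = 0  ⟹  sig = ⟨2 | 0⟩
  • {2,3}:  v_{2} + v_{3} = v_{1} + v_{6}  ⟹  sig = ⟨2 | 1 1⟩
  • {2,4}:  v_{2} + v_{4} = v_{0} + v_{6}  ⟹  sig = ⟨2 | 1 1⟩
  • {2,5}:  v_{2} + v_{5} = v_{0} + v_{1}  ⟹  sig = ⟨2 | 1 1⟩
  • {4,7}:  v_{4} + v_{7} = v_{2} + v_{6}  ⟹  sig = ⟨2 | 1 1⟩
  • {5,7}:  v_{5} + v_{7} = v_{1} + v_{2}  ⟹  sig = ⟨2 | 1 1⟩
  • {0,7}:  v_{0} + v_{7} = 2·v_{2}  ⟹  sig = ⟨2 | 2⟩
  • {3,7}:  v_{3} + v_{7} = 2·v_{1} + 2·v_{6}  ⟹  sig = ⟨2 | 2 2⟩
  • {0,1,6}:  v_{0} + v_{1} + v_{6} = v_{2}  ⟹  sig = ⟨3 | 1⟩
  • {1,2,6}:  v_{1} + v_{2} + v_{6} = v_{7}  ⟹  sig = ⟨3 | 1⟩

so the primitive-relation signature multiset is
    ⟨2 | 0⟩
    ⟨2 | 0⟩
    ⟨2 | 0⟩
    ⟨2 | 1 1⟩
    ⟨2 | 1 1⟩
    ⟨2 | 1 1⟩
    ⟨2 | 1 1⟩
    ⟨2 | 1 1⟩
    ⟨2 | 2⟩
    ⟨2 | 2 2⟩
    ⟨3 | 1⟩
    ⟨3 | 1⟩


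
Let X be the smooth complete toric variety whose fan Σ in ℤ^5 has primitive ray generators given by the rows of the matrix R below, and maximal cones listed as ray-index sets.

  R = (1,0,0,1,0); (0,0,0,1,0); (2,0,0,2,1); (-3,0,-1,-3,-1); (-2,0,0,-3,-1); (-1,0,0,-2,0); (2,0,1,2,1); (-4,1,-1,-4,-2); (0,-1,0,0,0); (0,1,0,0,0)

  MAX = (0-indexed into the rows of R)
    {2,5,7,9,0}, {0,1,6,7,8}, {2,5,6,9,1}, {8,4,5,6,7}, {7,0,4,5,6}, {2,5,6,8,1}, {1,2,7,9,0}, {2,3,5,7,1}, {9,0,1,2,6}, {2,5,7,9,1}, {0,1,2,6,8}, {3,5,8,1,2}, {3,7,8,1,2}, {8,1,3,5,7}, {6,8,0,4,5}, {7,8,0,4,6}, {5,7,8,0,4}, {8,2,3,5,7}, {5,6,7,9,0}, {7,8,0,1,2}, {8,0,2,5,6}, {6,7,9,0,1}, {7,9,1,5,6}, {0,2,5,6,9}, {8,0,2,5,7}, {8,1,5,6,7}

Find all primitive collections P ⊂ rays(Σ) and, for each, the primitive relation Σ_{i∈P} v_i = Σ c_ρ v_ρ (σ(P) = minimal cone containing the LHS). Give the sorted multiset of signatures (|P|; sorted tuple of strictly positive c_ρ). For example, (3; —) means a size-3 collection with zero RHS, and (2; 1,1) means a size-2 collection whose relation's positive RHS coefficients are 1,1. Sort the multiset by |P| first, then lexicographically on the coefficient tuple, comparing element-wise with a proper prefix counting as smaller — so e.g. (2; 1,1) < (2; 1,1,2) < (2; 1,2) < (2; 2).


Minimal non-faces — 12 found among 10 rays, 26 max cones:

  P={8,9}:  v_{8} + v_{9} = 0  ⟹  sig = (2; —)
  P={2,4}:  v_{2} + v_{4} = v_{0} + v_{5}  ⟹  sig = (2; 1,1)
  P={3,6}:  v_{3} + v_{6} = v_{1} + v_{5}  ⟹  sig = (2; 1,1)
  P={0,3}:  v_{0} + v_{3} = v_{2} + v_{7} + v_{8}  ⟹  sig = (2; 1,1,1)
  P={1,4}:  v_{1} + v_{4} = v_{6} + v_{7} + v_{8}  ⟹  sig = (2; 1,1,1)
  P={3,4}:  v_{3} + v_{4} = v_{5} + v_{7} + v_{8}  ⟹  sig = (2; 1,1,1)
  P={3,9}:  v_{3} + v_{9} = v_{1} + v_{2} + v_{5} + v_{7}  ⟹  sig = (2; 1,1,1,1)
  P={4,9}:  v_{4} + v_{9} = v_{0} + v_{5} + v_{6} + v_{7}  ⟹  sig = (2; 1,1,1,1)
  P={0,1,5}:  v_{0} + v_{1} + v_{5} = 0  ⟹  sig = (3; —)
  P={2,6,7}:  v_{2} + v_{6} + v_{7} = v_{9}  ⟹  sig = (3; 1)
  P={0,5,6,7,8}:  v_{0} + v_{5} + v_{6} + v_{7} + v_{8} = v_{4}  ⟹  sig = (5; 1)
  P={1,2,5,7,8}:  v_{1} + v_{2} + v_{5} + v_{7} + v_{8} = v_{3}  ⟹  sig = (5; 1)

so the primitive-relation signature multiset is
[(2; —), (2; 1,1), (2; 1,1), (2; 1,1,1), (2; 1,1,1), (2; 1,1,1), (2; 1,1,1,1), (2; 1,1,1,1), (3; —), (3; 1), (5; 1), (5; 1)]


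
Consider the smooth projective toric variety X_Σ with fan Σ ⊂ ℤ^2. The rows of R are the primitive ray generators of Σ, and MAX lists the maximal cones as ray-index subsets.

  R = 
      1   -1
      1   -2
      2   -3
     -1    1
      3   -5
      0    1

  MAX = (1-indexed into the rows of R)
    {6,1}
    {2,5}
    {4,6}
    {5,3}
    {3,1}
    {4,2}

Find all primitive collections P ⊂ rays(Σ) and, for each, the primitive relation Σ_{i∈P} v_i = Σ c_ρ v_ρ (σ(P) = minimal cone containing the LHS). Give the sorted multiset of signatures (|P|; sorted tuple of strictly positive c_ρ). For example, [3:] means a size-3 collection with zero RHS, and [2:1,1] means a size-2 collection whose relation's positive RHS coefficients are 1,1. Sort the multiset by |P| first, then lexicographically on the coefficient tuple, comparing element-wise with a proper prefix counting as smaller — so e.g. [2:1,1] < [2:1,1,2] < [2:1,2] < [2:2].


The 9 primitive collections of Σ (r=6, n=2):

  {1,4}:  v_{1} + v_{4} = 0  ⟹  sig = [2:]
  {1,2}:  v_{1} + v_{2} = v_{3}  ⟹  sig = [2:1]
  {2,3}:  v_{2} + v_{3} = v_{5}  ⟹  sig = [2:1]
  {2,6}:  v_{2} + v_{6} = v_{1}  ⟹  sig = [2:1]
  {3,4}:  v_{3} + v_{4} = v_{2}  ⟹  sig = [2:1]
  {5,6}:  v_{5} + v_{6} = v_{1} + v_{3}  ⟹  sig = [2:1,1]
  {1,5}:  v_{1} + v_{5} = 2·v_{3}  ⟹  sig = [2:2]
  {3,6}:  v_{3} + v_{6} = 2·v_{1}  ⟹  sig = [2:2]
  {4,5}:  v_{4} + v_{5} = 2·v_{2}  ⟹  sig = [2:2]

Signatures (|P|; sorted positive RHS coefficients), sorted:
{ [2:],  [2:1] ×4,  [2:1,1],  [2:2] ×3 }
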